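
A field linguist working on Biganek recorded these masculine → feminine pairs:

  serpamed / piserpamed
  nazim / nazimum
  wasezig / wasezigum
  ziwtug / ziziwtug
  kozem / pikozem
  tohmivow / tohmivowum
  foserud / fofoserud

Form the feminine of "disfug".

nazim and kozem both end in -m yet inflect differently (nazimum, pikozem), so the final letter is not what conditions the rule; the last vowel is.
"disfug" has last vowel 'u'. The stems whose last vowel is 'u' (ziwtug → ziziwtug, foserud → fofoserud) repeat the first consonant+vowel as a prefix.
So disfug → didisfug.

didisfug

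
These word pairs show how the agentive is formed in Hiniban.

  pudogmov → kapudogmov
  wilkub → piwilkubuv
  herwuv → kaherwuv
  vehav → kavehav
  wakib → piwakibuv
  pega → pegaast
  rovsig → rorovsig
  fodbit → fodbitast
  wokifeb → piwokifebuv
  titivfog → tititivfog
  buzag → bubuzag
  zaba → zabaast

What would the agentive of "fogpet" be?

fogpetast

titivfog and pudogmov both have last vowel 'o' yet inflect differently (tititivfog, kapudogmov), so the last vowel is not what conditions the rule; the final letter is.
"fogpet" ends in -t. The one such stem in the data (fodbit → fodbitast) adds -ast, so the same rule applies.
The other patterns: stems ending in -g repeat the first consonant+vowel as a prefix; stems ending in -v add the prefix ka-; stems ending in -b add pi- … -uv around the stem.
So fogpet → fogpetast.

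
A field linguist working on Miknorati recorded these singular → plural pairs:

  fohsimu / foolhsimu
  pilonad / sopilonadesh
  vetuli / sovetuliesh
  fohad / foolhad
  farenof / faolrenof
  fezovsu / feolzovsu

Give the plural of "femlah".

fohad and pilonad both end in -d yet inflect differently (foolhad, sopilonadesh), so the final letter is not what conditions the rule; the first letter is.
"femlah" begins with f-. The stems beginning with f- (fezovsu → feolzovsu, farenof → faolrenof, fohad → foolhad) insert -ol- after the first vowel.
So femlah → feolmlah.

feolmlah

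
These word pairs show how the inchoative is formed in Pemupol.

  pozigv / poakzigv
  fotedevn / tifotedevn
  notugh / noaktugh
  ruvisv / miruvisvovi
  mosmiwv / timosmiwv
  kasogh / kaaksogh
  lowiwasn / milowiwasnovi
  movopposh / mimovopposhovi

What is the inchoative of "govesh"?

"govesh" has second-to-last letter 's'. The stems whose second-to-last letter is 's' (ruvisv → miruvisvovi, movopposh → mimovopposhovi, lowiwasn → milowiwasnovi) add mi- … -ovi around the stem.
The other patterns: stems whose second-to-last letter is 'g' insert -ak- after the first vowel; stems whose second-to-last letter is 'v' or 'w' add the prefix ti-.
So govesh → migoveshovi.

migoveshovi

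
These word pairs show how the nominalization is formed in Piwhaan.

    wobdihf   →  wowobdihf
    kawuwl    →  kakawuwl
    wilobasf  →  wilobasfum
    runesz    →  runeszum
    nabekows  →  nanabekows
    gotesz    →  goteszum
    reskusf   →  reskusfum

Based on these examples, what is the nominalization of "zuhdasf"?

zuhdasfum

reskusf and wobdihf both end in -f yet inflect differently (reskusfum, wowobdihf), so the final letter is not what conditions the rule; the second-to-last letter is.
"zuhdasf" has second-to-last letter 's'. The stems whose second-to-last letter is 's' (reskusf → reskusfum, wilobasf → wilobasfum, runesz → runeszum) add -um.
So zuhdasf → zuhdasfum.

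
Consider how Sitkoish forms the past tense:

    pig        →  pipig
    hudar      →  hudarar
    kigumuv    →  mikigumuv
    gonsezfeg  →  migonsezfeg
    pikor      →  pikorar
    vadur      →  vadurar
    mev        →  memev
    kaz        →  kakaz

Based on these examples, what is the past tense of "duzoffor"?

miduzoffor

"duzoffor" has 3 vowels. The stems with 3 vowels (gonsezfeg → migonsezfeg, kigumuv → mikigumuv) add the prefix mi-.
The other patterns: stems with 1 vowel repeat the first consonant+vowel as a prefix; stems with 2 vowels add -ar.
So duzoffor → miduzoffor.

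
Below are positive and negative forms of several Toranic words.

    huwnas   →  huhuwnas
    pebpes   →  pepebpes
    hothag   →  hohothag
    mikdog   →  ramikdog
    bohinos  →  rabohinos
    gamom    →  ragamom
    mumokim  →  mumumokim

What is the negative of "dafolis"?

mikdog and hothag both end in -g yet inflect differently (ramikdog, hohothag), so the final letter is not what conditions the rule; the last vowel is.
"dafolis" has last vowel 'i'. The one such stem in the data (mumokim → mumumokim) repeats the first consonant+vowel as a prefix (as do hothag, pebpes), so the same rule applies.
The other pattern: stems whose last vowel is 'o' add the prefix ra-.
So dafolis → dadafolis.

dadafolis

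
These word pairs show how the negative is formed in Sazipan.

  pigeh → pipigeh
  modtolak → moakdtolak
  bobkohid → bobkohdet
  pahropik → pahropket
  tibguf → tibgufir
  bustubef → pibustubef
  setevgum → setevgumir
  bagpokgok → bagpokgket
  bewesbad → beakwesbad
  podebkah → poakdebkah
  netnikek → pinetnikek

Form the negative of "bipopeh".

tibguf and bustubef both end in -f yet inflect differently (tibgufir, pibustubef), so the final letter is not what conditions the rule; the last vowel is.
"bipopeh" has last vowel 'e'. The stems whose last vowel is 'e' (bustubef → pibustubef, pigeh → pipigeh, netnikek → pinetnikek) add the prefix pi-.
So bipopeh → pibipopeh.

pibipopeh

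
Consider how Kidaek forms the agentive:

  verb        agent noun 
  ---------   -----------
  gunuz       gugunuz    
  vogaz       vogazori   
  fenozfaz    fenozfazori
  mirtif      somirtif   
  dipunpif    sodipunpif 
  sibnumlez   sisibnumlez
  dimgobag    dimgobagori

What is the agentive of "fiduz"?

fenozfaz and sibnumlez both end in -z yet inflect differently (fenozfazori, sisibnumlez), so the final letter is not what conditions the rule; the last vowel is.
"fiduz" has last vowel 'u'. The one such stem in the data (gunuz → gugunuz) repeats the first consonant+vowel as a prefix (as does sibnumlez), so the same rule applies.
So fiduz → fifiduz.

fifiduz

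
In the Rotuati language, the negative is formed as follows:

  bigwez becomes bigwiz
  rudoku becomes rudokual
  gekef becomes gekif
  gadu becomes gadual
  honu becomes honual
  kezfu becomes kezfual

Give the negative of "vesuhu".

"vesuhu" ends in a vowel. The stems ending in a vowel (kezfu → kezfual, gadu → gadual, honu → honual) add -al.
So vesuhu → vesuhual.

vesuhual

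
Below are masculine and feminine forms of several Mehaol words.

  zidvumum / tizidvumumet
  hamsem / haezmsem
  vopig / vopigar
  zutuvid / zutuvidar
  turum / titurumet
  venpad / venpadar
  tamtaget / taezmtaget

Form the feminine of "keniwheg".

keezniwheg

hamsem and zidvumum both end in -m yet inflect differently (haezmsem, tizidvumumet), so the final letter is not what conditions the rule; the last vowel is.
"keniwheg" has last vowel 'e'. The stems whose last vowel is 'e' (tamtaget → taezmtaget, hamsem → haezmsem) insert -ez- after the first vowel.
So keniwheg → keezniwheg.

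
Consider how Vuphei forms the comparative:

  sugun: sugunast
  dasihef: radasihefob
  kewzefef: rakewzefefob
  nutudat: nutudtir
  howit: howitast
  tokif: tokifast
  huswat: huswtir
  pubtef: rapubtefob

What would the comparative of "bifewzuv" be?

bifewzuvast

"bifewzuv" has last vowel 'u'. The one such stem in the data (sugun → sugunast) adds -ast, so the same rule applies.
The other patterns: stems whose last vowel is 'a' delete the last vowel and add -ir; stems whose last vowel is 'e' add ra- … -ob around the stem.
So bifewzuv → bifewzuvast.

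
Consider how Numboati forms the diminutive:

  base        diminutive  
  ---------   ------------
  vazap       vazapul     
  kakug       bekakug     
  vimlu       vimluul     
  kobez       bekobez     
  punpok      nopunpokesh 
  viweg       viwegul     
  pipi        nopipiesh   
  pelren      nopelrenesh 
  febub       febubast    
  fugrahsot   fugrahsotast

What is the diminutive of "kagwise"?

viweg and kakug both end in -g yet inflect differently (viwegul, bekakug), so the final letter is not what conditions the rule; the first letter is.
"kagwise" begins with k-. The stems beginning with k- (kakug → bekakug, kobez → bekobez) add the prefix be-.
The other patterns: stems beginning with p- add no- … -esh around the stem; stems beginning with f- add -ast; stems beginning with v- add -ul.
So kagwise → bekagwise.

bekagwise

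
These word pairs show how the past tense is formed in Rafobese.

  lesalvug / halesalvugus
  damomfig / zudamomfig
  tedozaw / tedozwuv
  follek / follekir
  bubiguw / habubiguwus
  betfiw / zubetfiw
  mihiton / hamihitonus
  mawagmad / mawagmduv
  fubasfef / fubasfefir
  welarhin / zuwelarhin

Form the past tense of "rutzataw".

rutzatwuv

"rutzataw" has last vowel 'a'. The stems whose last vowel is 'a' (mawagmad → mawagmduv, tedozaw → tedozwuv) delete the last vowel and add -uv.
So rutzataw → rutzatwuv.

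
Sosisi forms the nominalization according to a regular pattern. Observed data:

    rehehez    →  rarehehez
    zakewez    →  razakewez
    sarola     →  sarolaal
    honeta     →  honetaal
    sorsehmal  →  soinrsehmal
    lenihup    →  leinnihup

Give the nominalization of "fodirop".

sarola and sorsehmal both have last vowel 'a' yet inflect differently (sarolaal, soinrsehmal), so the last vowel is not what conditions the rule; the final letter is.
"fodirop" ends in -p. The one such stem in the data (lenihup → leinnihup) inserts -in- after the first vowel (as does sorsehmal), so the same rule applies.
The other patterns: stems ending in -z add the prefix ra-; stems ending in -a add -al.
So fodirop → foindirop.

foindirop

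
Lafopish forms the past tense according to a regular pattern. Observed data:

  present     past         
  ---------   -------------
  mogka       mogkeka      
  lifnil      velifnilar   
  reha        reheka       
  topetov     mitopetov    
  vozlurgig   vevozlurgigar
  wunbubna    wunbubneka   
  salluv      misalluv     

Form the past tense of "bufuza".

bufuzeka

reha and salluv both have 2 vowels yet inflect differently (reheka, misalluv), so the number of vowels is not what conditions the rule; the final letter is.
"bufuza" ends in -a. The stems ending in -a (reha → reheka, mogka → mogkeka, wunbubna → wunbubneka) drop the final letter and add -eka.
The other patterns: stems ending in -v add the prefix mi-; stems ending in -g or -l add ve- … -ar around the stem.
So bufuza → bufuzeka.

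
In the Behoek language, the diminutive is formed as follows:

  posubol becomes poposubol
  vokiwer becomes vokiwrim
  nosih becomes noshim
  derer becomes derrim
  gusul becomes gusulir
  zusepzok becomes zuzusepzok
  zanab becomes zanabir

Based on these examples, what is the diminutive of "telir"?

"telir" has last vowel 'i'. The one such stem in the data (nosih → noshim) deletes the last vowel and adds -im (as do vokiwer, derer), so the same rule applies.
The other patterns: stems whose last vowel is 'o' repeat the first consonant+vowel as a prefix; stems whose last vowel is 'a' or 'u' add -ir.
So telir → telrim.

telrim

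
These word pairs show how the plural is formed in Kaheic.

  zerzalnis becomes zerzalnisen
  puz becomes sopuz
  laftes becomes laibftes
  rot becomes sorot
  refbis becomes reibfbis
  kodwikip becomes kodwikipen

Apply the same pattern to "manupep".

manupepen

refbis and zerzalnis both end in -s yet inflect differently (reibfbis, zerzalnisen), so the final letter is not what conditions the rule; the number of vowels is.
"manupep" has 3 vowels. The stems with 3 vowels (zerzalnis → zerzalnisen, kodwikip → kodwikipen) add -en.
The other patterns: stems with 1 vowel add the prefix so-; stems with 2 vowels insert -ib- after the first vowel.
So manupep → manupepen.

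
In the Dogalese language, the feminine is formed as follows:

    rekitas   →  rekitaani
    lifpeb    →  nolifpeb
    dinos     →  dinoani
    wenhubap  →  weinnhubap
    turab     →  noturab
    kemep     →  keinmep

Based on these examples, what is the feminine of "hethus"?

hethuani

"hethus" ends in -s. The stems ending in -s (dinos → dinoani, rekitas → rekitaani) drop the final letter and add -ani.
So hethus → hethuani.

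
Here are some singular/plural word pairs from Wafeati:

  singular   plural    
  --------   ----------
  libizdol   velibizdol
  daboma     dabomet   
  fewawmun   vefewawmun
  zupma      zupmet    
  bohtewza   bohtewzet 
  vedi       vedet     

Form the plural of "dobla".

doblet

"dobla" ends in a vowel. The stems ending in a vowel (vedi → vedet, zupma → zupmet, daboma → dabomet) drop the final letter and add -et.
The other pattern: stems ending in a consonant add the prefix ve-.
So dobla → doblet.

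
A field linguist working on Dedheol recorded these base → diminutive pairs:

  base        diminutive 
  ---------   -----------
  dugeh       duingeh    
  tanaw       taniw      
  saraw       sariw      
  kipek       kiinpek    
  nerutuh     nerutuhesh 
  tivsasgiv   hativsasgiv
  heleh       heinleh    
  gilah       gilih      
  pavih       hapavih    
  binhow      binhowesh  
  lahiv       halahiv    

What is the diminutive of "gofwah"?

"gofwah" has last vowel 'a'. The stems whose last vowel is 'a' (saraw → sariw, tanaw → taniw, gilah → gilih) change the last vowel to 'i'.
So gofwah → gofwih.

gofwih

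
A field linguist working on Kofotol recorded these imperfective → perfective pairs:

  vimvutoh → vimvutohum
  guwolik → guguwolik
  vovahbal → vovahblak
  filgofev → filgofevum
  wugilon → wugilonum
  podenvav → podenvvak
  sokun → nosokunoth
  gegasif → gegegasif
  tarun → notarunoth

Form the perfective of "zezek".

zezekum

podenvav and filgofev both end in -v yet inflect differently (podenvvak, filgofevum), so the final letter is not what conditions the rule; the last vowel is.
"zezek" has last vowel 'e'. The one such stem in the data (filgofev → filgofevum) adds -um, so the same rule applies.
So zezek → zezekum.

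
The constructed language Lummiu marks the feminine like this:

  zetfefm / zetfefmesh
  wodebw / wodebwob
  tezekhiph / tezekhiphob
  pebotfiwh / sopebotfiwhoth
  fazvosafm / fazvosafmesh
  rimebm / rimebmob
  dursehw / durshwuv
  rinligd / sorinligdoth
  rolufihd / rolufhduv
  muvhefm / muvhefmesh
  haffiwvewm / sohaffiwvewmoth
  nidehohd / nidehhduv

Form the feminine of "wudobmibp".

zetfefm and rimebm both end in -m yet inflect differently (zetfefmesh, rimebmob), so the final letter is not what conditions the rule; the second-to-last letter is.
"wudobmibp" has second-to-last letter 'b'. The stems whose second-to-last letter is 'b' (rimebm → rimebmob, wodebw → wodebwob) add -ob.
The other patterns: stems whose second-to-last letter is 'f' add -esh; stems whose second-to-last letter is 'h' delete the last vowel and add -uv; stems whose second-to-last letter is 'g' or 'w' add so- … -oth around the stem.
So wudobmibp → wudobmibpob.

wudobmibpob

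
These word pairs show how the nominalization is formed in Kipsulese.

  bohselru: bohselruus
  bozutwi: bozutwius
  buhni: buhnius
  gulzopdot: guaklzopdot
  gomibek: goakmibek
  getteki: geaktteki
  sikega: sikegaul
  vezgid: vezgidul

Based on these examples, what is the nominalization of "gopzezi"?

goakpzezi

bozutwi and getteki both end in -i yet inflect differently (bozutwius, geaktteki), so the final letter is not what conditions the rule; the first letter is.
"gopzezi" begins with g-. The stems beginning with g- (gulzopdot → guaklzopdot, gomibek → goakmibek, getteki → geaktteki) insert -ak- after the first vowel.
The other patterns: stems beginning with b- add -us; stems beginning with s- or v- add -ul.
So gopzezi → goakpzezi.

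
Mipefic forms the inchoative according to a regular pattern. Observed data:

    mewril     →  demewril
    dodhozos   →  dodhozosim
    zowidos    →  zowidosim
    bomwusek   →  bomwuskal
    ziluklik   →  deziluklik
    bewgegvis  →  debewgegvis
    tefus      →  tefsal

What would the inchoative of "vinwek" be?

"vinwek" has last vowel 'e'. The one such stem in the data (bomwusek → bomwuskal) deletes the last vowel and adds -al (as does tefus), so the same rule applies.
So vinwek → vinwkal.

vinwkal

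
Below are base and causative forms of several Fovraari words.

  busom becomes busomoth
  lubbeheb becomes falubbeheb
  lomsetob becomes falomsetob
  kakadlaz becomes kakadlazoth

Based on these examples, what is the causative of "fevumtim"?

fevumtimoth

"fevumtim" ends in -m. The one such stem in the data (busom → busomoth) adds -oth, so the same rule applies.
So fevumtim → fevumtimoth.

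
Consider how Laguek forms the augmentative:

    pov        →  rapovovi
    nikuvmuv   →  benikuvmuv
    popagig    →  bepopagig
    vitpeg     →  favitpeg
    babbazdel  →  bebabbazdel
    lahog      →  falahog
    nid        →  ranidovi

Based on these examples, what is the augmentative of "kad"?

rakadovi

"kad" has 1 vowel. The stems with 1 vowel (nid → ranidovi, pov → rapovovi) add ra- … -ovi around the stem.
So kad → rakadovi.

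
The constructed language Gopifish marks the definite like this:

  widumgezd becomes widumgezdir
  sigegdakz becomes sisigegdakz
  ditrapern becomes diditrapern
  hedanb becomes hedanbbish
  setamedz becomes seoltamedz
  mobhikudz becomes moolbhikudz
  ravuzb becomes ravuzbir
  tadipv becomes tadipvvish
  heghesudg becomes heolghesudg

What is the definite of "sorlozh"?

sorlozhir

"sorlozh" has second-to-last letter 'z'. The stems whose second-to-last letter is 'z' (widumgezd → widumgezdir, ravuzb → ravuzbir) add -ir.
So sorlozh → sorlozhir.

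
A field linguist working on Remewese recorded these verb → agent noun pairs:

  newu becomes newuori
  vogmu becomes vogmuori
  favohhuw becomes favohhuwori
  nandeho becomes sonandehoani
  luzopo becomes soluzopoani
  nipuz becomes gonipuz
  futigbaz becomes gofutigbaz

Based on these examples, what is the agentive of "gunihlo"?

sogunihloani

newu and nipuz both have last vowel 'u' yet inflect differently (newuori, gonipuz), so the last vowel is not what conditions the rule; the final letter is.
"gunihlo" ends in -o. The stems ending in -o (nandeho → sonandehoani, luzopo → soluzopoani) add so- … -ani around the stem.
So gunihlo → sogunihloani.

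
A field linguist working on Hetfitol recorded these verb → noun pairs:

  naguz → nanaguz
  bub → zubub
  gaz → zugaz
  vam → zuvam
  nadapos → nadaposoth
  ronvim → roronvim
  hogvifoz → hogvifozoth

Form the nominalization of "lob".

zulob

"lob" has 1 vowel. The stems with 1 vowel (gaz → zugaz, bub → zubub, vam → zuvam) add the prefix zu-.
So lob → zulob.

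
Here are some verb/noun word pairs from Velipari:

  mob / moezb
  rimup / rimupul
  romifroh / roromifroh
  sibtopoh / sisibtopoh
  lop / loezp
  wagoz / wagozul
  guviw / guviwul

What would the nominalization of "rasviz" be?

rasvizul

lop and rimup both end in -p yet inflect differently (loezp, rimupul), so the final letter is not what conditions the rule; the number of vowels is.
"rasviz" has 2 vowels. The stems with 2 vowels (wagoz → wagozul, rimup → rimupul, guviw → guviwul) add -ul.
So rasviz → rasvizul.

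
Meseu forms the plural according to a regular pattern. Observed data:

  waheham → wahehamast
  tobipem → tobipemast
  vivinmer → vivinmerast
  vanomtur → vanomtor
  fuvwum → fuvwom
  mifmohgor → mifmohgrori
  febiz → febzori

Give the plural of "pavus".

mifmohgor and vanomtur both end in -r yet inflect differently (mifmohgrori, vanomtor), so the final letter is not what conditions the rule; the last vowel is.
"pavus" has last vowel 'u'. The stems whose last vowel is 'u' (vanomtur → vanomtor, fuvwum → fuvwom) change the last vowel to 'o'.
The other patterns: stems whose last vowel is 'i' or 'o' delete the last vowel and add -ori; stems whose last vowel is 'a' or 'e' add -ast.
So pavus → pavos.

pavos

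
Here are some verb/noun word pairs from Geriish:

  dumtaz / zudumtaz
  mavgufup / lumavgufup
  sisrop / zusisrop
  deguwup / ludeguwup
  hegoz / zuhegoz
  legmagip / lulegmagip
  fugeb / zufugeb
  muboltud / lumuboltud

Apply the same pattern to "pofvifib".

"pofvifib" has 3 vowels. The stems with 3 vowels (deguwup → ludeguwup, mavgufup → lumavgufup, muboltud → lumuboltud) add the prefix lu-.
So pofvifib → lupofvifib.

lupofvifib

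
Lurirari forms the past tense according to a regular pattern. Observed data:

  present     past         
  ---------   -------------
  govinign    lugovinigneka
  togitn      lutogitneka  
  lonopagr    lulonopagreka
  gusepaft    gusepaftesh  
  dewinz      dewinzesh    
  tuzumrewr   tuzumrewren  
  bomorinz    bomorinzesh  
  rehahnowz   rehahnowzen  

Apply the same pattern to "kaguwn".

rehahnowz and dewinz both end in -z yet inflect differently (rehahnowzen, dewinzesh), so the final letter is not what conditions the rule; the second-to-last letter is.
"kaguwn" has second-to-last letter 'w'. The stems whose second-to-last letter is 'w' (rehahnowz → rehahnowzen, tuzumrewr → tuzumrewren) add -en.
The other patterns: stems whose second-to-last letter is 'f' or 'n' add -esh; stems whose second-to-last letter is 'g' or 't' add lu- … -eka around the stem.
So kaguwn → kaguwnen.

kaguwnen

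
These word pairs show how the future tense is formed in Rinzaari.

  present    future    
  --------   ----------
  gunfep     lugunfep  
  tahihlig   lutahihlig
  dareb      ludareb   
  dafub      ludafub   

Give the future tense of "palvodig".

lupalvodig

Every pair shown (gunfep → lugunfep, tahihlig → lutahihlig, dareb → ludareb, …) follows the same rule: add the prefix lu-.
So palvodig → lupalvodig.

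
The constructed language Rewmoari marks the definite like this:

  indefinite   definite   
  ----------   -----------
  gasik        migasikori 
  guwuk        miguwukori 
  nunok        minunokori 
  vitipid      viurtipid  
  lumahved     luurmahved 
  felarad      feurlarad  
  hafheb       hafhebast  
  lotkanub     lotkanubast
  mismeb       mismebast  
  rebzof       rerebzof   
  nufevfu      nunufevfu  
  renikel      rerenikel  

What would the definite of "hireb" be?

hirebast

gasik and vitipid both have last vowel 'i' yet inflect differently (migasikori, viurtipid), so the last vowel is not what conditions the rule; the final letter is.
"hireb" ends in -b. The stems ending in -b (hafheb → hafhebast, lotkanub → lotkanubast, mismeb → mismebast) add -ast.
The other patterns: stems ending in -k add mi- … -ori around the stem; stems ending in -d insert -ur- after the first vowel; stems ending in -f, -l or -u repeat the first consonant+vowel as a prefix.
So hireb → hirebast.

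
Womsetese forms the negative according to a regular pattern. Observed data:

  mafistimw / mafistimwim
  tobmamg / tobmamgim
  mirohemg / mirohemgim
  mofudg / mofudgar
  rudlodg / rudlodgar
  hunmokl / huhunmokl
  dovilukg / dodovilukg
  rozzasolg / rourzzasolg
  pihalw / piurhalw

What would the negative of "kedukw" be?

kekedukw

tobmamg and mofudg both end in -g yet inflect differently (tobmamgim, mofudgar), so the final letter is not what conditions the rule; the second-to-last letter is.
"kedukw" has second-to-last letter 'k'. The stems whose second-to-last letter is 'k' (hunmokl → huhunmokl, dovilukg → dodovilukg) repeat the first consonant+vowel as a prefix.
So kedukw → kekedukw.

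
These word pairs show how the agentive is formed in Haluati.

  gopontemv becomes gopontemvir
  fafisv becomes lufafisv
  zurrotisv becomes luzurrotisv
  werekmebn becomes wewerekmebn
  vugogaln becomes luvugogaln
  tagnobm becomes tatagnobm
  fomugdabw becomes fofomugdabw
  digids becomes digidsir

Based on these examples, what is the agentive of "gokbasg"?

werekmebn and vugogaln both end in -n yet inflect differently (wewerekmebn, luvugogaln), so the final letter is not what conditions the rule; the second-to-last letter is.
"gokbasg" has second-to-last letter 's'. The stems whose second-to-last letter is 's' (zurrotisv → luzurrotisv, fafisv → lufafisv) add the prefix lu-.
The other patterns: stems whose second-to-last letter is 'b' repeat the first consonant+vowel as a prefix; stems whose second-to-last letter is 'd' or 'm' add -ir.
So gokbasg → lugokbasg.

lugokbasg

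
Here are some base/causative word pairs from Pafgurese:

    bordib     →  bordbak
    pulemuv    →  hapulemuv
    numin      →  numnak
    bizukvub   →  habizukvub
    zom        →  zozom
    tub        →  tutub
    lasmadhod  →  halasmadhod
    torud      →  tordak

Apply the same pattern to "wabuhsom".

"wabuhsom" has 3 vowels. The stems with 3 vowels (lasmadhod → halasmadhod, bizukvub → habizukvub, pulemuv → hapulemuv) add the prefix ha-.
So wabuhsom → hawabuhsom.

hawabuhsom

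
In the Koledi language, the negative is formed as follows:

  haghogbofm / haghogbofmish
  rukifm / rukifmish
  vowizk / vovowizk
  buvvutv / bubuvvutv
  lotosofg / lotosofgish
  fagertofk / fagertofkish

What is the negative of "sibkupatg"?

sisibkupatg

"sibkupatg" has second-to-last letter 't'. The one such stem in the data (buvvutv → bubuvvutv) repeats the first consonant+vowel as a prefix (as does vowizk), so the same rule applies.
So sibkupatg → sisibkupatg.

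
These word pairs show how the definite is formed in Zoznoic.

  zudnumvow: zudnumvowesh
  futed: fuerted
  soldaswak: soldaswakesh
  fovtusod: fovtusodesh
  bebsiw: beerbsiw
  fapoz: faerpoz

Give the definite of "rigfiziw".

rigfiziwesh

zudnumvow and bebsiw both end in -w yet inflect differently (zudnumvowesh, beerbsiw), so the final letter is not what conditions the rule; the number of vowels is.
"rigfiziw" has 3 vowels. The stems with 3 vowels (fovtusod → fovtusodesh, soldaswak → soldaswakesh, zudnumvow → zudnumvowesh) add -esh.
So rigfiziw → rigfiziwesh.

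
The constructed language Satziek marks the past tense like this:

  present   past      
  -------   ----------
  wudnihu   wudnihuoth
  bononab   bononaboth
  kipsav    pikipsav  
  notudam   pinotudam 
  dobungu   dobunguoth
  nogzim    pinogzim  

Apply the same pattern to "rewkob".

kipsav and bononab both have last vowel 'a' yet inflect differently (pikipsav, bononaboth), so the last vowel is not what conditions the rule; the final letter is.
"rewkob" ends in -b. The one such stem in the data (bononab → bononaboth) adds -oth, so the same rule applies.
So rewkob → rewkoboth.

rewkoboth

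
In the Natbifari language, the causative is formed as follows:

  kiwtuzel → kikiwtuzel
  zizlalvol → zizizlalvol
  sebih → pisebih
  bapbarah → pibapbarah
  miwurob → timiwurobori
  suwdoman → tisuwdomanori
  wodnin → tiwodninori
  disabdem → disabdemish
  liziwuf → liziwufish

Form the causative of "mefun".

timefunori

zizlalvol and miwurob both have last vowel 'o' yet inflect differently (zizizlalvol, timiwurobori), so the last vowel is not what conditions the rule; the final letter is.
"mefun" ends in -n. The stems ending in -n (suwdoman → tisuwdomanori, wodnin → tiwodninori) add ti- … -ori around the stem.
So mefun → timefunori.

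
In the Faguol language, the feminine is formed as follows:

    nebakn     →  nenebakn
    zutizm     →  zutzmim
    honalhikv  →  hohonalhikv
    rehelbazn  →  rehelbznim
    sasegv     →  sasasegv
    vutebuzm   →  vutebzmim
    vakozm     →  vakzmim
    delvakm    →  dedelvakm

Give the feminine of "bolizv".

bolzvim

"bolizv" has second-to-last letter 'z'. The stems whose second-to-last letter is 'z' (rehelbazn → rehelbznim, vutebuzm → vutebzmim, zutizm → zutzmim) delete the last vowel and add -im.
So bolizv → bolzvim.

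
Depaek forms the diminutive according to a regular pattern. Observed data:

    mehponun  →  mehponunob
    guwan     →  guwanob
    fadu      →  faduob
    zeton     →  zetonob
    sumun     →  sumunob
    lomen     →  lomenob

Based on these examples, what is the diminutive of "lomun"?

Every pair shown (mehponun → mehponunob, guwan → guwanob, fadu → faduob, …) follows the same rule: add -ob.
So lomun → lomunob.

lomunob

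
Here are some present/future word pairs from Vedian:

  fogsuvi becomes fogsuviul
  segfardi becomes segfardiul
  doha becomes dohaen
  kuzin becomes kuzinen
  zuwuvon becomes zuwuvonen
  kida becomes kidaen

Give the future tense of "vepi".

vepiul

fogsuvi and kuzin both have last vowel 'i' yet inflect differently (fogsuviul, kuzinen), so the last vowel is not what conditions the rule; the final letter is.
"vepi" ends in -i. The stems ending in -i (fogsuvi → fogsuviul, segfardi → segfardiul) add -ul.
So vepi → vepiul.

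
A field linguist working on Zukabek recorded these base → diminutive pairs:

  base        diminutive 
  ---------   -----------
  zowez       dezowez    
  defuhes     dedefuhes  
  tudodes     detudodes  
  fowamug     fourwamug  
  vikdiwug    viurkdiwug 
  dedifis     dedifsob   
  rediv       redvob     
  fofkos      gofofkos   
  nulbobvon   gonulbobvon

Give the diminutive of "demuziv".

defuhes and dedifis both end in -s yet inflect differently (dedefuhes, dedifsob), so the final letter is not what conditions the rule; the last vowel is.
"demuziv" has last vowel 'i'. The stems whose last vowel is 'i' (dedifis → dedifsob, rediv → redvob) delete the last vowel and add -ob.
The other patterns: stems whose last vowel is 'e' add the prefix de-; stems whose last vowel is 'u' insert -ur- after the first vowel; stems whose last vowel is 'o' add the prefix go-.
So demuziv → demuzvob.

demuzvob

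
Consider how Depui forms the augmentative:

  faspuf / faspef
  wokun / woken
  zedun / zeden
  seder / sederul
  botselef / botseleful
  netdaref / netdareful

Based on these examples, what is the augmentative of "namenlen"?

namenlenul

faspuf and botselef both end in -f yet inflect differently (faspef, botseleful), so the final letter is not what conditions the rule; the last vowel is.
"namenlen" has last vowel 'e'. The stems whose last vowel is 'e' (seder → sederul, botselef → botseleful, netdaref → netdareful) add -ul.
So namenlen → namenlenul.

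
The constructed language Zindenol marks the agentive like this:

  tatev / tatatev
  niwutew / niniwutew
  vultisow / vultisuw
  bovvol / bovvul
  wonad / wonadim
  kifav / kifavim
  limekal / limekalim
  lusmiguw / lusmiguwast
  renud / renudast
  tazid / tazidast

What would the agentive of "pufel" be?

pupufel

niwutew and vultisow both end in -w yet inflect differently (niniwutew, vultisuw), so the final letter is not what conditions the rule; the last vowel is.
"pufel" has last vowel 'e'. The stems whose last vowel is 'e' (tatev → tatatev, niwutew → niniwutew) repeat the first consonant+vowel as a prefix.
The other patterns: stems whose last vowel is 'o' change the last vowel to 'u'; stems whose last vowel is 'a' add -im; stems whose last vowel is 'i' or 'u' add -ast.
So pufel → pupufel.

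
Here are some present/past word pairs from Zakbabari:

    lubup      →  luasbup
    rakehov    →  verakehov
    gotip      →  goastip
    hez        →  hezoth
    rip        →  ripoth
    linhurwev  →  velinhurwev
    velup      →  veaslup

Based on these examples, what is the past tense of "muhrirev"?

vemuhrirev

"muhrirev" has 3 vowels. The stems with 3 vowels (rakehov → verakehov, linhurwev → velinhurwev) add the prefix ve-.
So muhrirev → vemuhrirev.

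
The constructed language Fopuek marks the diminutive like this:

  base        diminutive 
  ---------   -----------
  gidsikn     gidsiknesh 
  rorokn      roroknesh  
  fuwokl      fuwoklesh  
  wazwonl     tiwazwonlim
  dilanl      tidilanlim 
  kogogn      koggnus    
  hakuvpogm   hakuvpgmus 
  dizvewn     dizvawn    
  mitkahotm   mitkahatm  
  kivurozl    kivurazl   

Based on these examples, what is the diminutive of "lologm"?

fuwokl and wazwonl both end in -l yet inflect differently (fuwoklesh, tiwazwonlim), so the final letter is not what conditions the rule; the second-to-last letter is.
"lologm" has second-to-last letter 'g'. The stems whose second-to-last letter is 'g' (kogogn → koggnus, hakuvpogm → hakuvpgmus) delete the last vowel and add -us.
So lologm → lolgmus.

lolgmus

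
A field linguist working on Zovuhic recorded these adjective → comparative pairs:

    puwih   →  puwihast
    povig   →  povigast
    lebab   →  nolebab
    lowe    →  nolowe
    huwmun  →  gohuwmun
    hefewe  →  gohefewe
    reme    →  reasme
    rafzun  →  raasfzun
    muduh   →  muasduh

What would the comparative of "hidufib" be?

gohidufib

"hidufib" begins with h-. The stems beginning with h- (huwmun → gohuwmun, hefewe → gohefewe) add the prefix go-.
So hidufib → gohidufib.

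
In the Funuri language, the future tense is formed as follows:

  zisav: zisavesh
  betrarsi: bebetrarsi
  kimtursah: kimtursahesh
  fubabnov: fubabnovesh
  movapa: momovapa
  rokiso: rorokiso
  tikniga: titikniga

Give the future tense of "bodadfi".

tikniga and zisav both have last vowel 'a' yet inflect differently (titikniga, zisavesh), so the last vowel is not what conditions the rule; whether the stem ends in a vowel or a consonant is.
"bodadfi" ends in a vowel. The stems ending in a vowel (rokiso → rorokiso, betrarsi → bebetrarsi, tikniga → titikniga) repeat the first consonant+vowel as a prefix.
The other pattern: stems ending in a consonant add -esh.
So bodadfi → bobodadfi.

bobodadfi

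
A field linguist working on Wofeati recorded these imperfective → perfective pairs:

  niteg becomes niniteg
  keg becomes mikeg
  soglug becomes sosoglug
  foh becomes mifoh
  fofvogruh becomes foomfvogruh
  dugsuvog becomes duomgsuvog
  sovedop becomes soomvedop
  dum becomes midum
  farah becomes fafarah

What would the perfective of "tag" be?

keg and niteg both end in -g yet inflect differently (mikeg, niniteg), so the final letter is not what conditions the rule; the number of vowels is.
"tag" has 1 vowel. The stems with 1 vowel (foh → mifoh, dum → midum, keg → mikeg) add the prefix mi-.
So tag → mitag.

mitag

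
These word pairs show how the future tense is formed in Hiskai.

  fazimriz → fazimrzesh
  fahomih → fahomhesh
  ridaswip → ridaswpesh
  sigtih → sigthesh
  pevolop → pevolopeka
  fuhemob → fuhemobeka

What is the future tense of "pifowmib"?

ridaswip and pevolop both end in -p yet inflect differently (ridaswpesh, pevolopeka), so the final letter is not what conditions the rule; the last vowel is.
"pifowmib" has last vowel 'i'. The stems whose last vowel is 'i' (fazimriz → fazimrzesh, fahomih → fahomhesh, ridaswip → ridaswpesh) delete the last vowel and add -esh.
So pifowmib → pifowmbesh.

pifowmbesh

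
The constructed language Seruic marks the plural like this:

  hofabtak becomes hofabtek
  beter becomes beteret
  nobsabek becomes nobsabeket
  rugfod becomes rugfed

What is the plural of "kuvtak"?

nobsabek and hofabtak both end in -k yet inflect differently (nobsabeket, hofabtek), so the final letter is not what conditions the rule; the last vowel is.
"kuvtak" has last vowel 'a'. The one such stem in the data (hofabtak → hofabtek) changes the last vowel to 'e' (as does rugfod), so the same rule applies.
The other pattern: stems whose last vowel is 'e' add -et.
So kuvtak → kuvtek.

kuvtek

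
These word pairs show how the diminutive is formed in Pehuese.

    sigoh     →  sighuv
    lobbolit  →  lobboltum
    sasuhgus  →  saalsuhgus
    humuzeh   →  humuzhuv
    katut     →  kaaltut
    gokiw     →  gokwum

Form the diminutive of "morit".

"morit" has last vowel 'i'. The stems whose last vowel is 'i' (gokiw → gokwum, lobbolit → lobboltum) delete the last vowel and add -um.
So morit → mortum.

mortum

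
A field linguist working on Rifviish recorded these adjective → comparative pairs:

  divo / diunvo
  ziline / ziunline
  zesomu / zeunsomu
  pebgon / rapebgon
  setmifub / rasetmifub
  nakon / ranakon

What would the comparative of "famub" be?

"famub" ends in a consonant. The stems ending in a consonant (pebgon → rapebgon, setmifub → rasetmifub, nakon → ranakon) add the prefix ra-.
The other pattern: stems ending in a vowel insert -un- after the first vowel.
So famub → rafamub.

rafamub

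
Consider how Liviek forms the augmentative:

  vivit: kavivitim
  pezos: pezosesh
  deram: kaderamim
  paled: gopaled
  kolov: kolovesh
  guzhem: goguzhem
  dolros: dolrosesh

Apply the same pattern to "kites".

guzhem and deram both end in -m yet inflect differently (goguzhem, kaderamim), so the final letter is not what conditions the rule; the last vowel is.
"kites" has last vowel 'e'. The stems whose last vowel is 'e' (paled → gopaled, guzhem → goguzhem) add the prefix go-.
So kites → gokites.

gokites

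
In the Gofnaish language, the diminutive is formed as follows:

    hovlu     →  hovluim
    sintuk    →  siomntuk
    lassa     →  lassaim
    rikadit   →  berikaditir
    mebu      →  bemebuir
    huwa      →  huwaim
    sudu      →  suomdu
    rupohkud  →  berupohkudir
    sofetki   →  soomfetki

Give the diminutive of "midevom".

bemidevomir

"midevom" begins with m-. The one such stem in the data (mebu → bemebuir) adds be- … -ir around the stem, so the same rule applies.
So midevom → bemidevomir.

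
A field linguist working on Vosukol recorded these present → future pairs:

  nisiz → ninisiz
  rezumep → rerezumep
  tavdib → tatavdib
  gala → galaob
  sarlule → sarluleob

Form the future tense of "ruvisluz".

"ruvisluz" ends in a consonant. The stems ending in a consonant (tavdib → tatavdib, rezumep → rerezumep, nisiz → ninisiz) repeat the first consonant+vowel as a prefix.
So ruvisluz → ruruvisluz.

ruruvisluz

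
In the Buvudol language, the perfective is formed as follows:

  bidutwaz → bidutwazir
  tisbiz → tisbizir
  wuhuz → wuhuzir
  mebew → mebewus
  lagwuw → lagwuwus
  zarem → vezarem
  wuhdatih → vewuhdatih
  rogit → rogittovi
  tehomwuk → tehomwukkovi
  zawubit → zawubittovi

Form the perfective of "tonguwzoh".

vetonguwzoh

wuhuz and lagwuw both have last vowel 'u' yet inflect differently (wuhuzir, lagwuwus), so the last vowel is not what conditions the rule; the final letter is.
"tonguwzoh" ends in -h. The one such stem in the data (wuhdatih → vewuhdatih) adds the prefix ve-, so the same rule applies.
The other patterns: stems ending in -z add -ir; stems ending in -w add -us; stems ending in -k or -t double the final consonant and add -ovi.
So tonguwzoh → vetonguwzoh.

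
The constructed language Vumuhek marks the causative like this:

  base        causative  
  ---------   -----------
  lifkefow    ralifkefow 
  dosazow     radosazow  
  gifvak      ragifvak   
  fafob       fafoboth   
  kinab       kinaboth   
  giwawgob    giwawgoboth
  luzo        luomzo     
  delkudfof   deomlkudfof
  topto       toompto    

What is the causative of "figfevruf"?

lifkefow and fafob both have last vowel 'o' yet inflect differently (ralifkefow, fafoboth), so the last vowel is not what conditions the rule; the final letter is.
"figfevruf" ends in -f. The one such stem in the data (delkudfof → deomlkudfof) inserts -om- after the first vowel (as do luzo, topto), so the same rule applies.
The other patterns: stems ending in -k or -w add the prefix ra-; stems ending in -b add -oth.
So figfevruf → fiomgfevruf.

fiomgfevruf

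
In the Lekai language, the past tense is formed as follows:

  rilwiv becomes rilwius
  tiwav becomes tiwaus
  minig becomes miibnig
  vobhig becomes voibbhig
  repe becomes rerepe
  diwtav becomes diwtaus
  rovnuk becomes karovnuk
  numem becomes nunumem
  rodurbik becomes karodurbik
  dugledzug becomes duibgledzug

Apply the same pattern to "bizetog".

biibzetog

rilwiv and vobhig both have last vowel 'i' yet inflect differently (rilwius, voibbhig), so the last vowel is not what conditions the rule; the final letter is.
"bizetog" ends in -g. The stems ending in -g (dugledzug → duibgledzug, vobhig → voibbhig, minig → miibnig) insert -ib- after the first vowel.
So bizetog → biibzetog.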